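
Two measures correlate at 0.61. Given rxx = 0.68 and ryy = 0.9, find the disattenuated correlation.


r_corrected = rxy / sqrt(rxx * ryy)
= 0.61 / sqrt(0.68 * 0.9)
= 0.61 / sqrt(0.612)
= 0.61 / 0.782304
r_corrected = 0.7797

0.7797


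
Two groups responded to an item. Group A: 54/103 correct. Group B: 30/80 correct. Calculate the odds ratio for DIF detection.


Odds_A = 54/49 = 1.102
Odds_B = 30/50 = 0.6
OR = Odds_A / Odds_B = 1.102 / 0.6
Exactly, OR = (54 * 50) / (49 * 30) = 2700 / 1470
OR = 1.8367

1.8367


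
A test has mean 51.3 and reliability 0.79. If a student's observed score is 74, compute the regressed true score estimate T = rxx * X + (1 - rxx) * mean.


T_est = rxx * X + (1 - rxx) * mean
T_est = 0.79 * 74 + 0.21 * 51.3
T_est = 58.46 + 10.773
T_est = 69.233

69.233


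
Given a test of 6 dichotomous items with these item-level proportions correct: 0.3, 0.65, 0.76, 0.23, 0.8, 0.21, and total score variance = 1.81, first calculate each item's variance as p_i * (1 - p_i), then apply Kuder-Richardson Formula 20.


For each item, compute p_i * q_i:
  Item 1: 0.3 * 0.7 = 0.21
  Item 2: 0.65 * 0.35 = 0.2275
  Item 3: 0.76 * 0.24 = 0.1824
  Item 4: 0.23 * 0.77 = 0.1771
  Item 5: 0.8 * 0.2 = 0.16
  Item 6: 0.21 * 0.79 = 0.1659
Sum(p_i * q_i) = 0.21 + 0.2275 + 0.1824 + 0.1771 + 0.16 + 0.1659 = 1.1229
KR-20 = (k/(k-1)) * (1 - Sum(p_i*q_i) / Var_total)
= (6/5) * (1 - 1.1229/1.81)
= 1.2 * 0.3796
KR-20 = 0.4555

0.4555


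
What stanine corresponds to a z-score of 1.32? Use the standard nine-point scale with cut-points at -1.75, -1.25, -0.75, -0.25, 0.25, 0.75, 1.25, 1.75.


Stanine boundaries: [-1.75, -1.25, -0.75, -0.25, 0.25, 0.75, 1.25, 1.75]
z = 1.32
Check each boundary:
  z >= -1.75 -> could be stanine 2
  z >= -1.25 -> could be stanine 3
  z >= -0.75 -> could be stanine 4
  z >= -0.25 -> could be stanine 5
  z >= 0.25 -> could be stanine 6
  z >= 0.75 -> could be stanine 7
  z >= 1.25 -> could be stanine 8
  z < 1.75
Highest qualifying boundary gives stanine = 8

8


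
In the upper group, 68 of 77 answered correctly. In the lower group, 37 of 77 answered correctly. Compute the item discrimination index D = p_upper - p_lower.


p_upper = 68/77 = 0.8831
p_lower = 37/77 = 0.4805
D = 0.8831 - 0.4805 = 0.4026

0.4026


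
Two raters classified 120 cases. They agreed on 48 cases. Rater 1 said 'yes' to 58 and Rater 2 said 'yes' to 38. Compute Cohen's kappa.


P_o = 48/120 = 0.4
P_e = (58*38 + 62*82) / 14400 = 0.506111
kappa = (P_o - P_e) / (1 - P_e)
kappa = (0.4 - 0.506111) / (1 - 0.506111)
kappa = -0.2148

-0.2148


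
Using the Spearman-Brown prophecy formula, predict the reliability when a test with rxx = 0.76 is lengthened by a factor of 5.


r_new = (n * rxx) / (1 + (n-1) * rxx)
r_new = (5 * 0.76) / (1 + 4 * 0.76)
r_new = 3.8 / 4.04
r_new = 0.9406

0.9406


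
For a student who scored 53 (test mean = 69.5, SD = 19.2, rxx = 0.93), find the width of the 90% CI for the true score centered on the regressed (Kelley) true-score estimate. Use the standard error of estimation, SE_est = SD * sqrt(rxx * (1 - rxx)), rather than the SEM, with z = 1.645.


True score estimate = 0.93*53 + 0.07*69.5 = 54.155
SE_est = SD * sqrt(rxx * (1 - rxx)) = 19.2 * sqrt(0.93 * 0.07) = 19.2 * sqrt(0.0651) = 4.898823
CI = T_est +/- z * SE_est, so width = 2 * z * SE_est = 2 * 1.645 * 4.898823
Width = 16.1171

16.1171


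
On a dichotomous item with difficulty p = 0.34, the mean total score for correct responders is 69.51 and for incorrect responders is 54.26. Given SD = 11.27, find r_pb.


q = 1 - p = 0.66
rpb = ((M1 - M0) / SD) * sqrt(p * q)
rpb = ((69.51 - 54.26) / 11.27) * sqrt(0.34 * 0.66)
rpb = 0.641

0.641


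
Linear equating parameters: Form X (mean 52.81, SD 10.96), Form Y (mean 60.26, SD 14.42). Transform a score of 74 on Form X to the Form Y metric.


slope = SD_Y / SD_X = 14.42 / 10.96 ~ 1.3157
intercept = mean_Y - slope * mean_X = 60.26 - (14.42 / 10.96) * 52.81 ~ -9.2218
Y = slope * X + intercept. To avoid rounding drift from the rounded slope/intercept, evaluate the equivalent form Y = mean_Y + SD_Y * (X - mean_X) / SD_X at full precision:
Y = 60.26 + 14.42 * (74 - 52.81) / 10.96
Y = 60.26 + 14.42 * 21.19 / 10.96
Y = 60.26 + 305.5598 / 10.96
Y = 60.26 + 27.8795
Y = 88.1395

88.1395


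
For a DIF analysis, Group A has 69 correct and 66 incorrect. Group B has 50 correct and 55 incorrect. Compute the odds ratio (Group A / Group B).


Odds_A = 69/66 = 1.0455
Odds_B = 50/55 = 0.9091
OR = Odds_A / Odds_B = 1.0455 / 0.9091
Exactly, OR = (69 * 55) / (66 * 50) = 3795 / 3300
OR = 1.15

1.15


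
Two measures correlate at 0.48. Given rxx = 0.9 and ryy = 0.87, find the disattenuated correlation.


r_corrected = rxy / sqrt(rxx * ryy)
= 0.48 / sqrt(0.9 * 0.87)
= 0.48 / sqrt(0.783)
= 0.48 / 0.884873
r_corrected = 0.5425

0.5425


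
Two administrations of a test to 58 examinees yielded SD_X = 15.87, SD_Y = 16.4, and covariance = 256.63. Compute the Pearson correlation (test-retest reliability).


r = cov(X,Y) / (SD_X * SD_Y)
r = 256.63 / (15.87 * 16.4)
r = 256.63 / 260.268
r = 0.986

0.986


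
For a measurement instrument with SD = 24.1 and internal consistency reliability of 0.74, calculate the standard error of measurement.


SEM = SD * sqrt(1 - rxx)
SEM = 24.1 * sqrt(1 - 0.74)
SEM = 24.1 * sqrt(0.26) = 24.1 * 0.509902
SEM = 12.2886

12.2886


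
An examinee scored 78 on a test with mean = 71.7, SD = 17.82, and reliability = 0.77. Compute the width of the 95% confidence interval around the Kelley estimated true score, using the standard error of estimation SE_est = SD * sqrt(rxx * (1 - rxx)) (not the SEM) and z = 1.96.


True score estimate = 0.77*78 + 0.23*71.7 = 76.551
SE_est = SD * sqrt(rxx * (1 - rxx)) = 17.82 * sqrt(0.77 * 0.23) = 17.82 * sqrt(0.1771) = 7.499235
CI = T_est +/- z * SE_est, so width = 2 * z * SE_est = 2 * 1.96 * 7.499235
Width = 29.397

29.397


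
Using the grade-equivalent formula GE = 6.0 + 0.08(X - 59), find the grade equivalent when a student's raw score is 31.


raw - median = 31 - 59 = -28
slope * diff = 0.08 * -28 = -2.24
GE = 6.0 + -2.24
GE = 3.76

3.76


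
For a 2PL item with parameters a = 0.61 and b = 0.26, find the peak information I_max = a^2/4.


For 2PL, max info at theta = b = 0.26
I_max = a^2 / 4 = 0.61^2 / 4
= 0.3721 / 4
I_max = 0.093

0.093


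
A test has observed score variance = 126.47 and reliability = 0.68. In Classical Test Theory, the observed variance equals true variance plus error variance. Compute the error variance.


var_true = rxx * var_obs = 0.68 * 126.47 = 85.9996
var_error = var_obs - var_true
var_error = 126.47 - 85.9996
var_error = 40.4704

40.4704


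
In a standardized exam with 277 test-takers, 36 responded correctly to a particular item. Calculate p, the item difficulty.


Item difficulty p = number correct / total examinees
p = 36 / 277
p = 0.13

0.13


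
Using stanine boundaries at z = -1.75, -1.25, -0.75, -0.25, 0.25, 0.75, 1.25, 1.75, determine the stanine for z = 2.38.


Stanine boundaries: [-1.75, -1.25, -0.75, -0.25, 0.25, 0.75, 1.25, 1.75]
z = 2.38
Check each boundary:
  z >= -1.75 -> could be stanine 2
  z >= -1.25 -> could be stanine 3
  z >= -0.75 -> could be stanine 4
  z >= -0.25 -> could be stanine 5
  z >= 0.25 -> could be stanine 6
  z >= 0.75 -> could be stanine 7
  z >= 1.25 -> could be stanine 8
  z >= 1.75 -> could be stanine 9
Highest qualifying boundary gives stanine = 9

9


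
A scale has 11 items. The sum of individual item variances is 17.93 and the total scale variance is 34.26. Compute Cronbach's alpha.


alpha = (k/(k-1)) * (1 - sum(si^2)/s_total^2)
= (11/10) * (1 - 17.93/34.26)
alpha = 0.5243

0.5243


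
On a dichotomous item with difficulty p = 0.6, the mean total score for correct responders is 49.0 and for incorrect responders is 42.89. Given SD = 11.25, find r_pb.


q = 1 - p = 0.4
rpb = ((M1 - M0) / SD) * sqrt(p * q)
rpb = ((49.0 - 42.89) / 11.25) * sqrt(0.6 * 0.4)
rpb = 0.2661

0.2661


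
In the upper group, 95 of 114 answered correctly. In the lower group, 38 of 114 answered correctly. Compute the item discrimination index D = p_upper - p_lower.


p_upper = 95/114 = 0.8333
p_lower = 38/114 = 0.3333
D = 0.8333 - 0.3333 = 0.5

0.5


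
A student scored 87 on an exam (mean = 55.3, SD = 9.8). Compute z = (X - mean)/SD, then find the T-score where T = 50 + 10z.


z = (X - mean) / SD = (87 - 55.3) / 9.8
z = 31.7 / 9.8
z = 3.2347
T-score = T = 50 + 10z
Carry z at full precision (z = 31.7 / 9.8) into the conversion:
T-score = 50 + 10 * (31.7 / 9.8) = 50 + 317 / 9.8
T-score = 50 + 32.3469
T-score = 82.3469

82.3469


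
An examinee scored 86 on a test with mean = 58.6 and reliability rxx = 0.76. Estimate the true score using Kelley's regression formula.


T_est = rxx * X + (1 - rxx) * mean
T_est = 0.76 * 86 + 0.24 * 58.6
T_est = 65.36 + 14.064
T_est = 79.424

79.424


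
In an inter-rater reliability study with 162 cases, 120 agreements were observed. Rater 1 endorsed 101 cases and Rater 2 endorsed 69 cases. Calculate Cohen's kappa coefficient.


P_o = 120/162 = 0.740741
P_e = (101*69 + 61*93) / 26244 = 0.48171
kappa = (P_o - P_e) / (1 - P_e)
kappa = (0.740741 - 0.48171) / (1 - 0.48171)
kappa = 0.4998

0.4998


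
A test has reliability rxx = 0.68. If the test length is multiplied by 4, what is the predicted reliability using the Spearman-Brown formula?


r_new = (n * rxx) / (1 + (n-1) * rxx)
r_new = (4 * 0.68) / (1 + 3 * 0.68)
r_new = 2.72 / 3.04
r_new = 0.8947

0.8947


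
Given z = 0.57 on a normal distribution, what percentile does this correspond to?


CDF(z) = 0.5 * (1 + erf(z/sqrt(2)))
erf(0.4031) = 0.4313
CDF = 0.7157
Percentile rank = 0.7157 * 100 = 71.57

71.57


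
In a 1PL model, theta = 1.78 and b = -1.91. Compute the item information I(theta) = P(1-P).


P = 1/(1+exp(-(1.78--1.91))) = 0.9756
I = P*(1-P) = 0.9756 * 0.0244
I = 0.0238

0.0238


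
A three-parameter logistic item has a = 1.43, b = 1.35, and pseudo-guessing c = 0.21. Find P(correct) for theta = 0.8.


logit = 1.43*(0.8 - 1.35) = -0.7865
P* = 1/(1 + exp(--0.7865)) = 0.3129
P = 0.21 + (1 - 0.21) * 0.3129
P = 0.4572

0.4572


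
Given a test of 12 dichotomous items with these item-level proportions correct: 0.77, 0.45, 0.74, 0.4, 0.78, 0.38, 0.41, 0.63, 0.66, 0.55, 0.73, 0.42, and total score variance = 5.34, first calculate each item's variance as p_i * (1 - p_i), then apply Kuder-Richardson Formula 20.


For each item, compute p_i * q_i:
  Item 1: 0.77 * 0.23 = 0.1771
  Item 2: 0.45 * 0.55 = 0.2475
  Item 3: 0.74 * 0.26 = 0.1924
  Item 4: 0.4 * 0.6 = 0.24
  Item 5: 0.78 * 0.22 = 0.1716
  Item 6: 0.38 * 0.62 = 0.2356
  Item 7: 0.41 * 0.59 = 0.2419
  Item 8: 0.63 * 0.37 = 0.2331
  Item 9: 0.66 * 0.34 = 0.2244
  Item 10: 0.55 * 0.45 = 0.2475
  Item 11: 0.73 * 0.27 = 0.1971
  Item 12: 0.42 * 0.58 = 0.2436
Sum(p_i * q_i) = 0.1771 + 0.2475 + 0.1924 + 0.24 + 0.1716 + 0.2356 + 0.2419 + 0.2331 + 0.2244 + 0.2475 + 0.1971 + 0.2436 = 2.6518
KR-20 = (k/(k-1)) * (1 - Sum(p_i*q_i) / Var_total)
= (12/11) * (1 - 2.6518/5.34)
= 1.0909 * 0.5034
KR-20 = 0.5492

0.5492


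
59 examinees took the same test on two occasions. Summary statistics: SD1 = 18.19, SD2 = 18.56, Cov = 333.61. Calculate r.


r = cov(X,Y) / (SD_X * SD_Y)
r = 333.61 / (18.19 * 18.56)
r = 333.61 / 337.6064
r = 0.9882

0.9882


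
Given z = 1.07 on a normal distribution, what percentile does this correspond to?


CDF(z) = 0.5 * (1 + erf(z/sqrt(2)))
erf(0.7566) = 0.7154
CDF = 0.8577
Percentile rank = 0.8577 * 100 = 85.77

85.77


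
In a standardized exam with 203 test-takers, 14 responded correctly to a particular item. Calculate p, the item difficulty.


Item difficulty p = number correct / total examinees
p = 14 / 203
p = 0.069

0.069


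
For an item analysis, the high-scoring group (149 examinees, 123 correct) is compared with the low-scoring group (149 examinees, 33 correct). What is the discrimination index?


p_upper = 123/149 = 0.8255
p_lower = 33/149 = 0.2215
D = 0.8255 - 0.2215 = 0.604

0.604


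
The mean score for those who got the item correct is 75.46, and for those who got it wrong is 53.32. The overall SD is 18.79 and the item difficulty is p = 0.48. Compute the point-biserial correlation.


q = 1 - p = 0.52
rpb = ((M1 - M0) / SD) * sqrt(p * q)
rpb = ((75.46 - 53.32) / 18.79) * sqrt(0.48 * 0.52)
rpb = 0.5887

0.5887


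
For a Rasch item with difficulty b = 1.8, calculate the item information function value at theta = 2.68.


P = 1/(1+exp(-(2.68-1.8))) = 0.7068
I = P*(1-P) = 0.7068 * 0.2932
I = 0.2072

0.2072


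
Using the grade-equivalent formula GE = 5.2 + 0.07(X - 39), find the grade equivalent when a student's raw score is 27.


raw - median = 27 - 39 = -12
slope * diff = 0.07 * -12 = -0.84
GE = 5.2 + -0.84
GE = 4.36

4.36


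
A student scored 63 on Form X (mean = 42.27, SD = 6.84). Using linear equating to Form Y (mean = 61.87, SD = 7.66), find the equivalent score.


slope = SD_Y / SD_X = 7.66 / 6.84 ~ 1.1199
intercept = mean_Y - slope * mean_X = 61.87 - (7.66 / 6.84) * 42.27 ~ 14.5325
Y = slope * X + intercept. To avoid rounding drift from the rounded slope/intercept, evaluate the equivalent form Y = mean_Y + SD_Y * (X - mean_X) / SD_X at full precision:
Y = 61.87 + 7.66 * (63 - 42.27) / 6.84
Y = 61.87 + 7.66 * 20.73 / 6.84
Y = 61.87 + 158.7918 / 6.84
Y = 61.87 + 23.2152
Y = 85.0852

85.0852


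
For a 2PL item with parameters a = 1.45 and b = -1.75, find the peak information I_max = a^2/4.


For 2PL, max info at theta = b = -1.75
I_max = a^2 / 4 = 1.45^2 / 4
= 2.1025 / 4
I_max = 0.5256

0.5256


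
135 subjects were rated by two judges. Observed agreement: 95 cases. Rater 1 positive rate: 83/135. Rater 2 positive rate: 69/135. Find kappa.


P_o = 95/135 = 0.703704
P_e = (83*69 + 52*66) / 18225 = 0.502551
kappa = (P_o - P_e) / (1 - P_e)
kappa = (0.703704 - 0.502551) / (1 - 0.502551)
kappa = 0.4044

0.4044


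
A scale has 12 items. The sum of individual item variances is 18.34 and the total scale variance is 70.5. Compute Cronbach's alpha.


alpha = (k/(k-1)) * (1 - sum(si^2)/s_total^2)
= (12/11) * (1 - 18.34/70.5)
alpha = 0.8071

0.8071


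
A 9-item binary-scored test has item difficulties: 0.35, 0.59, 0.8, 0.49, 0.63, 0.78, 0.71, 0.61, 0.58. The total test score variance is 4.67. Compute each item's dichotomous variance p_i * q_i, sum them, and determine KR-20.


For each item, compute p_i * q_i:
  Item 1: 0.35 * 0.65 = 0.2275
  Item 2: 0.59 * 0.41 = 0.2419
  Item 3: 0.8 * 0.2 = 0.16
  Item 4: 0.49 * 0.51 = 0.2499
  Item 5: 0.63 * 0.37 = 0.2331
  Item 6: 0.78 * 0.22 = 0.1716
  Item 7: 0.71 * 0.29 = 0.2059
  Item 8: 0.61 * 0.39 = 0.2379
  Item 9: 0.58 * 0.42 = 0.2436
Sum(p_i * q_i) = 0.2275 + 0.2419 + 0.16 + 0.2499 + 0.2331 + 0.1716 + 0.2059 + 0.2379 + 0.2436 = 1.9714
KR-20 = (k/(k-1)) * (1 - Sum(p_i*q_i) / Var_total)
= (9/8) * (1 - 1.9714/4.67)
= 1.125 * 0.5779
KR-20 = 0.6501

0.6501


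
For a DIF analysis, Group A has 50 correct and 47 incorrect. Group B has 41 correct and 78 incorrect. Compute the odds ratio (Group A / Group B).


Odds_A = 50/47 = 1.0638
Odds_B = 41/78 = 0.5256
OR = Odds_A / Odds_B = 1.0638 / 0.5256
Exactly, OR = (50 * 78) / (47 * 41) = 3900 / 1927
OR = 2.0239

2.0239


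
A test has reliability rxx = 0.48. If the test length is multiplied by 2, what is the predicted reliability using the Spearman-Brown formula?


r_new = (n * rxx) / (1 + (n-1) * rxx)
r_new = (2 * 0.48) / (1 + 1 * 0.48)
r_new = 0.96 / 1.48
r_new = 0.6486

0.6486


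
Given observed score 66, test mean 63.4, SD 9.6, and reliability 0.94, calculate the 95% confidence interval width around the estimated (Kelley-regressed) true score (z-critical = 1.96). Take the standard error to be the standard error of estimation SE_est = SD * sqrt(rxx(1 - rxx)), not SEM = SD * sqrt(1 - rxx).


True score estimate = 0.94*66 + 0.06*63.4 = 65.844
SE_est = SD * sqrt(rxx * (1 - rxx)) = 9.6 * sqrt(0.94 * 0.06) = 9.6 * sqrt(0.0564) = 2.279874
CI = T_est +/- z * SE_est, so width = 2 * z * SE_est = 2 * 1.96 * 2.279874
Width = 8.9371

8.9371


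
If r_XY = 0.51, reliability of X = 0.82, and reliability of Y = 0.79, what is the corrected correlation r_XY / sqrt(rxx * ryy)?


r_corrected = rxy / sqrt(rxx * ryy)
= 0.51 / sqrt(0.82 * 0.79)
= 0.51 / sqrt(0.6478)
= 0.51 / 0.80486
r_corrected = 0.6337

0.6337


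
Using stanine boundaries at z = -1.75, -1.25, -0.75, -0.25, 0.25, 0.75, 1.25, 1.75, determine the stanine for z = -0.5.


Stanine boundaries: [-1.75, -1.25, -0.75, -0.25, 0.25, 0.75, 1.25, 1.75]
z = -0.5
Check each boundary:
  z >= -1.75 -> could be stanine 2
  z >= -1.25 -> could be stanine 3
  z >= -0.75 -> could be stanine 4
  z < -0.25
  z < 0.25
  z < 0.75
  z < 1.25
  z < 1.75
Highest qualifying boundary gives stanine = 4

4


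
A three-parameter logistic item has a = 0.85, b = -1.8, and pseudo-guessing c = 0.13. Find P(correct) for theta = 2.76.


logit = 0.85*(2.76 - -1.8) = 3.876
P* = 1/(1 + exp(-3.876)) = 0.9797
P = 0.13 + (1 - 0.13) * 0.9797
P = 0.9823

0.9823


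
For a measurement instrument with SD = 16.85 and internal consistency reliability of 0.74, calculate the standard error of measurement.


SEM = SD * sqrt(1 - rxx)
SEM = 16.85 * sqrt(1 - 0.74)
SEM = 16.85 * sqrt(0.26) = 16.85 * 0.509902
SEM = 8.5918

8.5918


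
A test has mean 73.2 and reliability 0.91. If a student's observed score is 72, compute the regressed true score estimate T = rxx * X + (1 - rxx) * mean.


T_est = rxx * X + (1 - rxx) * mean
T_est = 0.91 * 72 + 0.09 * 73.2
T_est = 65.52 + 6.588
T_est = 72.108

72.108


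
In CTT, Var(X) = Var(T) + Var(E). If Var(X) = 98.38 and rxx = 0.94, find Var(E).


var_true = rxx * var_obs = 0.94 * 98.38 = 92.4772
var_error = var_obs - var_true
var_error = 98.38 - 92.4772
var_error = 5.9028

5.9028


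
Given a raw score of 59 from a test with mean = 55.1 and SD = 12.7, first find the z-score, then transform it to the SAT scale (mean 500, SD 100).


z = (X - mean) / SD = (59 - 55.1) / 12.7
z = 3.9 / 12.7
z = 0.3071
SAT-scale = SAT = 500 + 100z
Carry z at full precision (z = 3.9 / 12.7) into the conversion:
SAT-scale = 500 + 100 * (3.9 / 12.7) = 500 + 390 / 12.7
SAT-scale = 500 + 30.7087
SAT-scale = 530.7087

530.7087


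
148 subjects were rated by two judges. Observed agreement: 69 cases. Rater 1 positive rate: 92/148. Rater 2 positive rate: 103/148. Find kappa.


P_o = 69/148 = 0.466216
P_e = (92*103 + 56*45) / 21904 = 0.547663
kappa = (P_o - P_e) / (1 - P_e)
kappa = (0.466216 - 0.547663) / (1 - 0.547663)
kappa = -0.1801

-0.1801


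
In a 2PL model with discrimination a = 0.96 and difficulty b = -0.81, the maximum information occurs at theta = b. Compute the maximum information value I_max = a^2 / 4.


For 2PL, max info at theta = b = -0.81
I_max = a^2 / 4 = 0.96^2 / 4
= 0.9216 / 4
I_max = 0.2304

0.2304


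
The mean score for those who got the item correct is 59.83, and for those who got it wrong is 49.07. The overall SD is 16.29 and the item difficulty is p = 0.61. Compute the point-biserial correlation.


q = 1 - p = 0.39
rpb = ((M1 - M0) / SD) * sqrt(p * q)
rpb = ((59.83 - 49.07) / 16.29) * sqrt(0.61 * 0.39)
rpb = 0.3222

0.3222


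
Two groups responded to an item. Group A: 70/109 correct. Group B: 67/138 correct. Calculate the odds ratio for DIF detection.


Odds_A = 70/39 = 1.7949
Odds_B = 67/71 = 0.9437
OR = Odds_A / Odds_B = 1.7949 / 0.9437
Exactly, OR = (70 * 71) / (39 * 67) = 4970 / 2613
OR = 1.902

1.902


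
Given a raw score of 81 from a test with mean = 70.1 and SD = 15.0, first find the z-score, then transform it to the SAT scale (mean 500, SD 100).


z = (X - mean) / SD = (81 - 70.1) / 15.0
z = 10.9 / 15.0
z = 0.7267
SAT-scale = SAT = 500 + 100z
Carry z at full precision (z = 10.9 / 15.0) into the conversion:
SAT-scale = 500 + 100 * (10.9 / 15.0) = 500 + 1090 / 15.0
SAT-scale = 500 + 72.6667
SAT-scale = 572.6667

572.6667


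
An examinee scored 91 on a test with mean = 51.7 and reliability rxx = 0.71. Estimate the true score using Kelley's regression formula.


T_est = rxx * X + (1 - rxx) * mean
T_est = 0.71 * 91 + 0.29 * 51.7
T_est = 64.61 + 14.993
T_est = 79.603

79.603


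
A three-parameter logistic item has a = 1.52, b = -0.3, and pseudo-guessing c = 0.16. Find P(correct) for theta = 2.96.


logit = 1.52*(2.96 - -0.3) = 4.9552
P* = 1/(1 + exp(-4.9552)) = 0.993
P = 0.16 + (1 - 0.16) * 0.993
P = 0.9941

0.9941


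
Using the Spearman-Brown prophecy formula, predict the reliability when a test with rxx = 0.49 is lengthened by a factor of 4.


r_new = (n * rxx) / (1 + (n-1) * rxx)
r_new = (4 * 0.49) / (1 + 3 * 0.49)
r_new = 1.96 / 2.47
r_new = 0.7935

0.7935


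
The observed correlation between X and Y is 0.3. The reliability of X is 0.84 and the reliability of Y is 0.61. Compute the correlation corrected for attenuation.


r_corrected = rxy / sqrt(rxx * ryy)
= 0.3 / sqrt(0.84 * 0.61)
= 0.3 / sqrt(0.5124)
= 0.3 / 0.715821
r_corrected = 0.4191

0.4191


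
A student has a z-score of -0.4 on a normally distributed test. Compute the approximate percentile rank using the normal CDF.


CDF(z) = 0.5 * (1 + erf(z/sqrt(2)))
erf(-0.2828) = -0.3108
CDF = 0.3446
Percentile rank = 0.3446 * 100 = 34.46

34.46


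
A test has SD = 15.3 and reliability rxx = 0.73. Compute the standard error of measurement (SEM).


SEM = SD * sqrt(1 - rxx)
SEM = 15.3 * sqrt(1 - 0.73)
SEM = 15.3 * sqrt(0.27) = 15.3 * 0.519615
SEM = 7.9501

7.9501


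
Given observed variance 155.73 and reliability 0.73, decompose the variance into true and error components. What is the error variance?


var_true = rxx * var_obs = 0.73 * 155.73 = 113.6829
var_error = var_obs - var_true
var_error = 155.73 - 113.6829
var_error = 42.0471

42.0471


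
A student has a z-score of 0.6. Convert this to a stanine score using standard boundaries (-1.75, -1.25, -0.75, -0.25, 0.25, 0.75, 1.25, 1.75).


Stanine boundaries: [-1.75, -1.25, -0.75, -0.25, 0.25, 0.75, 1.25, 1.75]
z = 0.6
Check each boundary:
  z >= -1.75 -> could be stanine 2
  z >= -1.25 -> could be stanine 3
  z >= -0.75 -> could be stanine 4
  z >= -0.25 -> could be stanine 5
  z >= 0.25 -> could be stanine 6
  z < 0.75
  z < 1.25
  z < 1.75
Highest qualifying boundary gives stanine = 6

6


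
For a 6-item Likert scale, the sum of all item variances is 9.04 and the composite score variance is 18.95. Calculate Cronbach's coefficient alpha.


alpha = (k/(k-1)) * (1 - sum(si^2)/s_total^2)
= (6/5) * (1 - 9.04/18.95)
alpha = 0.6275

0.6275


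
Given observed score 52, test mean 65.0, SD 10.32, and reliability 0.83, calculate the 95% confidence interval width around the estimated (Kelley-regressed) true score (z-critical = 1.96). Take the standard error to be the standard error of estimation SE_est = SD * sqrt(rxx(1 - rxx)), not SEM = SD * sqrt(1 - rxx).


True score estimate = 0.83*52 + 0.17*65.0 = 54.21
SE_est = SD * sqrt(rxx * (1 - rxx)) = 10.32 * sqrt(0.83 * 0.17) = 10.32 * sqrt(0.1411) = 3.87653
CI = T_est +/- z * SE_est, so width = 2 * z * SE_est = 2 * 1.96 * 3.87653
Width = 15.196

15.196


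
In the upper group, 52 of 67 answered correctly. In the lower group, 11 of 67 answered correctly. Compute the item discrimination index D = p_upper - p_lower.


p_upper = 52/67 = 0.7761
p_lower = 11/67 = 0.1642
D = 0.7761 - 0.1642 = 0.6119

0.6119


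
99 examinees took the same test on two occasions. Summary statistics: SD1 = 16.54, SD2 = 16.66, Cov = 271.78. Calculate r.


r = cov(X,Y) / (SD_X * SD_Y)
r = 271.78 / (16.54 * 16.66)
r = 271.78 / 275.5564
r = 0.9863

0.9863


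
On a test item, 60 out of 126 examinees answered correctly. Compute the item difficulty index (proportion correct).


Item difficulty p = number correct / total examinees
p = 60 / 126
p = 0.4762

0.4762


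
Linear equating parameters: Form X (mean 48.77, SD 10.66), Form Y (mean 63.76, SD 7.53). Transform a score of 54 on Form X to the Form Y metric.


slope = SD_Y / SD_X = 7.53 / 10.66 ~ 0.7064
intercept = mean_Y - slope * mean_X = 63.76 - (7.53 / 10.66) * 48.77 ~ 29.3099
Y = slope * X + intercept. To avoid rounding drift from the rounded slope/intercept, evaluate the equivalent form Y = mean_Y + SD_Y * (X - mean_X) / SD_X at full precision:
Y = 63.76 + 7.53 * (54 - 48.77) / 10.66
Y = 63.76 + 7.53 * 5.23 / 10.66
Y = 63.76 + 39.3819 / 10.66
Y = 63.76 + 3.6944
Y = 67.4544

67.4544


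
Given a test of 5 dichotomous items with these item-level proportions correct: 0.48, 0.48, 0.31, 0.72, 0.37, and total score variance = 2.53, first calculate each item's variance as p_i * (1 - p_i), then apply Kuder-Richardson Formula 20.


For each item, compute p_i * q_i:
  Item 1: 0.48 * 0.52 = 0.2496
  Item 2: 0.48 * 0.52 = 0.2496
  Item 3: 0.31 * 0.69 = 0.2139
  Item 4: 0.72 * 0.28 = 0.2016
  Item 5: 0.37 * 0.63 = 0.2331
Sum(p_i * q_i) = 0.2496 + 0.2496 + 0.2139 + 0.2016 + 0.2331 = 1.1478
KR-20 = (k/(k-1)) * (1 - Sum(p_i*q_i) / Var_total)
= (5/4) * (1 - 1.1478/2.53)
= 1.25 * 0.5463
KR-20 = 0.6829

0.6829


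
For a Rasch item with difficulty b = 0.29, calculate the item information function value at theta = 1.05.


P = 1/(1+exp(-(1.05-0.29))) = 0.6814
I = P*(1-P) = 0.6814 * 0.3186
I = 0.2171

0.2171


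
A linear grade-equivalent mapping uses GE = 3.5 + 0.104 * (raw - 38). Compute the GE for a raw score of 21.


raw - median = 21 - 38 = -17
slope * diff = 0.104 * -17 = -1.768
GE = 3.5 + -1.768
GE = 1.732

1.732


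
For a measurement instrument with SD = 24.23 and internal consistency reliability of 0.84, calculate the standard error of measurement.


SEM = SD * sqrt(1 - rxx)
SEM = 24.23 * sqrt(1 - 0.84)
SEM = 24.23 * sqrt(0.16) = 24.23 * 0.4
SEM = 9.692

9.692


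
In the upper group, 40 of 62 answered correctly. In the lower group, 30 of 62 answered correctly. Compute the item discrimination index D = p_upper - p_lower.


p_upper = 40/62 = 0.6452
p_lower = 30/62 = 0.4839
D = 0.6452 - 0.4839 = 0.1613

0.1613


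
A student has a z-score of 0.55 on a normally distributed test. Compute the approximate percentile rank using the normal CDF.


CDF(z) = 0.5 * (1 + erf(z/sqrt(2)))
erf(0.3889) = 0.4177
CDF = 0.7088
Percentile rank = 0.7088 * 100 = 70.88

70.88


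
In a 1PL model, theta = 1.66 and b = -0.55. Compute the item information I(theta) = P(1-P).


P = 1/(1+exp(-(1.66--0.55))) = 0.9011
I = P*(1-P) = 0.9011 * 0.0989
I = 0.0891

0.0891


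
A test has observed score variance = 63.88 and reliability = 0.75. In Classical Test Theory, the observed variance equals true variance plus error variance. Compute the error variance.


var_true = rxx * var_obs = 0.75 * 63.88 = 47.91
var_error = var_obs - var_true
var_error = 63.88 - 47.91
var_error = 15.97

15.97


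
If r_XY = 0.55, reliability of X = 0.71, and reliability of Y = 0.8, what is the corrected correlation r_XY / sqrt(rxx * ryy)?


r_corrected = rxy / sqrt(rxx * ryy)
= 0.55 / sqrt(0.71 * 0.8)
= 0.55 / sqrt(0.568)
= 0.55 / 0.753658
r_corrected = 0.7298

0.7298


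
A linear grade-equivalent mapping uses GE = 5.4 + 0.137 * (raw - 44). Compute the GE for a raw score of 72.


raw - median = 72 - 44 = 28
slope * diff = 0.137 * 28 = 3.836
GE = 5.4 + 3.836
GE = 9.236

9.236


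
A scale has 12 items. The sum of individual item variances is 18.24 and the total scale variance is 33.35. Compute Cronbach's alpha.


alpha = (k/(k-1)) * (1 - sum(si^2)/s_total^2)
= (12/11) * (1 - 18.24/33.35)
alpha = 0.4943

0.4943


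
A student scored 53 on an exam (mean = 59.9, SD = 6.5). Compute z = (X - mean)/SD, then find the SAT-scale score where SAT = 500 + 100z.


z = (X - mean) / SD = (53 - 59.9) / 6.5
z = -6.9 / 6.5
z = -1.0615
SAT-scale = SAT = 500 + 100z
Carry z at full precision (z = -6.9 / 6.5) into the conversion:
SAT-scale = 500 + 100 * (-6.9 / 6.5) = 500 + -690 / 6.5
SAT-scale = 500 + -106.1538
SAT-scale = 393.8462

393.8462


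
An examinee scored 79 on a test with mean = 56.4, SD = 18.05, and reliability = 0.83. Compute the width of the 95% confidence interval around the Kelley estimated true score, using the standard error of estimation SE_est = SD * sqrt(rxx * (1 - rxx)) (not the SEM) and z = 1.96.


True score estimate = 0.83*79 + 0.17*56.4 = 75.158
SE_est = SD * sqrt(rxx * (1 - rxx)) = 18.05 * sqrt(0.83 * 0.17) = 18.05 * sqrt(0.1411) = 6.780172
CI = T_est +/- z * SE_est, so width = 2 * z * SE_est = 2 * 1.96 * 6.780172
Width = 26.5783

26.5783


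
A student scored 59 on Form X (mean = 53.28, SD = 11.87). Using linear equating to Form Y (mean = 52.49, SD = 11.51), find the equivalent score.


slope = SD_Y / SD_X = 11.51 / 11.87 ~ 0.9697
intercept = mean_Y - slope * mean_X = 52.49 - (11.51 / 11.87) * 53.28 ~ 0.8259
Y = slope * X + intercept. To avoid rounding drift from the rounded slope/intercept, evaluate the equivalent form Y = mean_Y + SD_Y * (X - mean_X) / SD_X at full precision:
Y = 52.49 + 11.51 * (59 - 53.28) / 11.87
Y = 52.49 + 11.51 * 5.72 / 11.87
Y = 52.49 + 65.8372 / 11.87
Y = 52.49 + 5.5465
Y = 58.0365

58.0365


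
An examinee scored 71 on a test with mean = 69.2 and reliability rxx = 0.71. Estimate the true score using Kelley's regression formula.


T_est = rxx * X + (1 - rxx) * mean
T_est = 0.71 * 71 + 0.29 * 69.2
T_est = 50.41 + 20.068
T_est = 70.478

70.478


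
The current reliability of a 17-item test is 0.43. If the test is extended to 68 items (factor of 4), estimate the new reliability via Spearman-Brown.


r_new = (n * rxx) / (1 + (n-1) * rxx)
r_new = (4 * 0.43) / (1 + 3 * 0.43)
r_new = 1.72 / 2.29
r_new = 0.7511

0.7511


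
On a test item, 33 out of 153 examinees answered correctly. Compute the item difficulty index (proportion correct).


Item difficulty p = number correct / total examinees
p = 33 / 153
p = 0.2157

0.2157


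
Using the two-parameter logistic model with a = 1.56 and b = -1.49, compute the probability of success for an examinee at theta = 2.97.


a*(theta - b) = 1.56 * (2.97 - -1.49) = 6.9576
exp(-6.9576) = 0.001
P = 1 / (1 + 0.001)
P = 0.999

0.999


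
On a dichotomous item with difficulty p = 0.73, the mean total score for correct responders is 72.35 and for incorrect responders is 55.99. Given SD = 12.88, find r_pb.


q = 1 - p = 0.27
rpb = ((M1 - M0) / SD) * sqrt(p * q)
rpb = ((72.35 - 55.99) / 12.88) * sqrt(0.73 * 0.27)
rpb = 0.5639

0.5639


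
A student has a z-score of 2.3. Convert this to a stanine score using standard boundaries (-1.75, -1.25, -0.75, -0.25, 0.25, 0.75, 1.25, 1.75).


Stanine boundaries: [-1.75, -1.25, -0.75, -0.25, 0.25, 0.75, 1.25, 1.75]
z = 2.3
Check each boundary:
  z >= -1.75 -> could be stanine 2
  z >= -1.25 -> could be stanine 3
  z >= -0.75 -> could be stanine 4
  z >= -0.25 -> could be stanine 5
  z >= 0.25 -> could be stanine 6
  z >= 0.75 -> could be stanine 7
  z >= 1.25 -> could be stanine 8
  z >= 1.75 -> could be stanine 9
Highest qualifying boundary gives stanine = 9

9


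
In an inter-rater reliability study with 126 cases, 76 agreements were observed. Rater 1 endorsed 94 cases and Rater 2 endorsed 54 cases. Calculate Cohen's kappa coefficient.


P_o = 76/126 = 0.603175
P_e = (94*54 + 32*72) / 15876 = 0.464853
kappa = (P_o - P_e) / (1 - P_e)
kappa = (0.603175 - 0.464853) / (1 - 0.464853)
kappa = 0.2585

0.2585


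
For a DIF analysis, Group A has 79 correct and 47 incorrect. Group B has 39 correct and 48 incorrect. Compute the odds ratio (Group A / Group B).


Odds_A = 79/47 = 1.6809
Odds_B = 39/48 = 0.8125
OR = Odds_A / Odds_B = 1.6809 / 0.8125
Exactly, OR = (79 * 48) / (47 * 39) = 3792 / 1833
OR = 2.0687

2.0687


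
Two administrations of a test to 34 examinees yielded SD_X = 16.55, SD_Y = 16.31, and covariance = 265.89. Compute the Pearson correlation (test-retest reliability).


r = cov(X,Y) / (SD_X * SD_Y)
r = 265.89 / (16.55 * 16.31)
r = 265.89 / 269.9305
r = 0.985

0.985


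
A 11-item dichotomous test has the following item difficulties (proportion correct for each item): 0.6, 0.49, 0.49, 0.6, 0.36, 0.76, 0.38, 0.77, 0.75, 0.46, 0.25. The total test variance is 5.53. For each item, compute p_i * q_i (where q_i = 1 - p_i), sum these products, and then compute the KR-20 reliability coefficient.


For each item, compute p_i * q_i:
  Item 1: 0.6 * 0.4 = 0.24
  Item 2: 0.49 * 0.51 = 0.2499
  Item 3: 0.49 * 0.51 = 0.2499
  Item 4: 0.6 * 0.4 = 0.24
  Item 5: 0.36 * 0.64 = 0.2304
  Item 6: 0.76 * 0.24 = 0.1824
  Item 7: 0.38 * 0.62 = 0.2356
  Item 8: 0.77 * 0.23 = 0.1771
  Item 9: 0.75 * 0.25 = 0.1875
  Item 10: 0.46 * 0.54 = 0.2484
  Item 11: 0.25 * 0.75 = 0.1875
Sum(p_i * q_i) = 0.24 + 0.2499 + 0.2499 + 0.24 + 0.2304 + 0.1824 + 0.2356 + 0.1771 + 0.1875 + 0.2484 + 0.1875 = 2.4287
KR-20 = (k/(k-1)) * (1 - Sum(p_i*q_i) / Var_total)
= (11/10) * (1 - 2.4287/5.53)
= 1.1 * 0.5608
KR-20 = 0.6169

0.6169


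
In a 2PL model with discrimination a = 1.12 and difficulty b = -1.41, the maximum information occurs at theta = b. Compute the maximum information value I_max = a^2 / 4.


For 2PL, max info at theta = b = -1.41
I_max = a^2 / 4 = 1.12^2 / 4
= 1.2544 / 4
I_max = 0.3136

0.3136


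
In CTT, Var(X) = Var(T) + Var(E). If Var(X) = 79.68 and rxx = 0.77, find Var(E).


var_true = rxx * var_obs = 0.77 * 79.68 = 61.3536
var_error = var_obs - var_true
var_error = 79.68 - 61.3536
var_error = 18.3264

18.3264


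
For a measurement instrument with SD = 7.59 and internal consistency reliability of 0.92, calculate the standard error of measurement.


SEM = SD * sqrt(1 - rxx)
SEM = 7.59 * sqrt(1 - 0.92)
SEM = 7.59 * sqrt(0.08) = 7.59 * 0.282843
SEM = 2.1468

2.1468


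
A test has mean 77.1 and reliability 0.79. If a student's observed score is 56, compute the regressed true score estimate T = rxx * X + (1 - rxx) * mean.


T_est = rxx * X + (1 - rxx) * mean
T_est = 0.79 * 56 + 0.21 * 77.1
T_est = 44.24 + 16.191
T_est = 60.431

60.431


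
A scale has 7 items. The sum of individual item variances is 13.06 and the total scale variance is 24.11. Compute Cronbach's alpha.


alpha = (k/(k-1)) * (1 - sum(si^2)/s_total^2)
= (7/6) * (1 - 13.06/24.11)
alpha = 0.5347

0.5347


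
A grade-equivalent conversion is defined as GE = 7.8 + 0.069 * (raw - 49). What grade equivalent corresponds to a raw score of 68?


raw - median = 68 - 49 = 19
slope * diff = 0.069 * 19 = 1.311
GE = 7.8 + 1.311
GE = 9.111

9.111


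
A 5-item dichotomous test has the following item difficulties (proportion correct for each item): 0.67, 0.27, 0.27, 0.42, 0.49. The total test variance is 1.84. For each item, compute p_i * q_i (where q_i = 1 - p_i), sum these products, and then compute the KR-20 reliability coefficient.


For each item, compute p_i * q_i:
  Item 1: 0.67 * 0.33 = 0.2211
  Item 2: 0.27 * 0.73 = 0.1971
  Item 3: 0.27 * 0.73 = 0.1971
  Item 4: 0.42 * 0.58 = 0.2436
  Item 5: 0.49 * 0.51 = 0.2499
Sum(p_i * q_i) = 0.2211 + 0.1971 + 0.1971 + 0.2436 + 0.2499 = 1.1088
KR-20 = (k/(k-1)) * (1 - Sum(p_i*q_i) / Var_total)
= (5/4) * (1 - 1.1088/1.84)
= 1.25 * 0.3974
KR-20 = 0.4967

0.4967


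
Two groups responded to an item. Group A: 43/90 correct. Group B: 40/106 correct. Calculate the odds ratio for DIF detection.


Odds_A = 43/47 = 0.9149
Odds_B = 40/66 = 0.6061
OR = Odds_A / Odds_B = 0.9149 / 0.6061
Exactly, OR = (43 * 66) / (47 * 40) = 2838 / 1880
OR = 1.5096

1.5096


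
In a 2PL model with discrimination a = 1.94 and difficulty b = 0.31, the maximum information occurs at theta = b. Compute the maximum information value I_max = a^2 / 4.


For 2PL, max info at theta = b = 0.31
I_max = a^2 / 4 = 1.94^2 / 4
= 3.7636 / 4
I_max = 0.9409

0.9409


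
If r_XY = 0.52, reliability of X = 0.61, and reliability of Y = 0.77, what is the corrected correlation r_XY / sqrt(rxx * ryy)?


r_corrected = rxy / sqrt(rxx * ryy)
= 0.52 / sqrt(0.61 * 0.77)
= 0.52 / sqrt(0.4697)
= 0.52 / 0.685347
r_corrected = 0.7587

0.7587


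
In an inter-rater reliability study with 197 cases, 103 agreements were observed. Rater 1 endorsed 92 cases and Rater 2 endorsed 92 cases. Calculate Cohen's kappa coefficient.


P_o = 103/197 = 0.522843
P_e = (92*92 + 105*105) / 38809 = 0.502177
kappa = (P_o - P_e) / (1 - P_e)
kappa = (0.522843 - 0.502177) / (1 - 0.502177)
kappa = 0.0415

0.0415


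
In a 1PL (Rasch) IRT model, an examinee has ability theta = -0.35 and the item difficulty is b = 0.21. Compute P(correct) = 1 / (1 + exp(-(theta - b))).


theta - b = -0.35 - 0.21 = -0.56
exp(-(theta - b)) = exp(0.56) = 1.7507
P = 1 / (1 + 1.7507)
P = 0.3635

0.3635


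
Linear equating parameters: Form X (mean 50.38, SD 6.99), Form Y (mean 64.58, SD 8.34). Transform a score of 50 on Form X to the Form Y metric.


slope = SD_Y / SD_X = 8.34 / 6.99 ~ 1.1931
intercept = mean_Y - slope * mean_X = 64.58 - (8.34 / 6.99) * 50.38 ~ 4.47
Y = slope * X + intercept. To avoid rounding drift from the rounded slope/intercept, evaluate the equivalent form Y = mean_Y + SD_Y * (X - mean_X) / SD_X at full precision:
Y = 64.58 + 8.34 * (50 - 50.38) / 6.99
Y = 64.58 - 8.34 * 0.38 / 6.99
Y = 64.58 - 3.1692 / 6.99
Y = 64.58 - 0.4534
Y = 64.1266

64.1266


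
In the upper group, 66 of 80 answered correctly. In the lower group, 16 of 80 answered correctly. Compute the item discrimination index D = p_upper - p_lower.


p_upper = 66/80 = 0.825
p_lower = 16/80 = 0.2
D = 0.825 - 0.2 = 0.625

0.625


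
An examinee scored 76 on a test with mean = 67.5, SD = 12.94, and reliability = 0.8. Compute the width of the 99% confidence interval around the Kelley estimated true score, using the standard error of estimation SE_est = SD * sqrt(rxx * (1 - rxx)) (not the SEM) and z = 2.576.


True score estimate = 0.8*76 + 0.2*67.5 = 74.3
SE_est = SD * sqrt(rxx * (1 - rxx)) = 12.94 * sqrt(0.8 * 0.2) = 12.94 * sqrt(0.16) = 5.176
CI = T_est +/- z * SE_est, so width = 2 * z * SE_est = 2 * 2.576 * 5.176
Width = 26.6668

26.6668


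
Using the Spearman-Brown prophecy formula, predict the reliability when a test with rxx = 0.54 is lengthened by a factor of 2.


r_new = (n * rxx) / (1 + (n-1) * rxx)
r_new = (2 * 0.54) / (1 + 1 * 0.54)
r_new = 1.08 / 1.54
r_new = 0.7013

0.7013


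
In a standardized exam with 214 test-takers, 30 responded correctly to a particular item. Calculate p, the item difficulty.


Item difficulty p = number correct / total examinees
p = 30 / 214
p = 0.1402

0.1402


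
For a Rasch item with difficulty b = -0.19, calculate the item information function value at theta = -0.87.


P = 1/(1+exp(-(-0.87--0.19))) = 0.3363
I = P*(1-P) = 0.3363 * 0.6637
I = 0.2232

0.2232


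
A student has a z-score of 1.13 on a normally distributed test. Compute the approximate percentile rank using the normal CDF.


CDF(z) = 0.5 * (1 + erf(z/sqrt(2)))
erf(0.799) = 0.7415
CDF = 0.8708
Percentile rank = 0.8708 * 100 = 87.08

87.08


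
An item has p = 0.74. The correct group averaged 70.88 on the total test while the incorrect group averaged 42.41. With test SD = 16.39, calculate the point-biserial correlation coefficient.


q = 1 - p = 0.26
rpb = ((M1 - M0) / SD) * sqrt(p * q)
rpb = ((70.88 - 42.41) / 16.39) * sqrt(0.74 * 0.26)
rpb = 0.7619

0.7619


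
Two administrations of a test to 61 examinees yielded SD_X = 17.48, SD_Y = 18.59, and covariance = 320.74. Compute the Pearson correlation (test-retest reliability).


r = cov(X,Y) / (SD_X * SD_Y)
r = 320.74 / (17.48 * 18.59)
r = 320.74 / 324.9532
r = 0.987

0.987


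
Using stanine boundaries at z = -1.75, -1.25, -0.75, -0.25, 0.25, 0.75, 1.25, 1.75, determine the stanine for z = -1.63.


Stanine boundaries: [-1.75, -1.25, -0.75, -0.25, 0.25, 0.75, 1.25, 1.75]
z = -1.63
Check each boundary:
  z >= -1.75 -> could be stanine 2
  z < -1.25
  z < -0.75
  z < -0.25
  z < 0.25
  z < 0.75
  z < 1.25
  z < 1.75
Highest qualifying boundary gives stanine = 2

2


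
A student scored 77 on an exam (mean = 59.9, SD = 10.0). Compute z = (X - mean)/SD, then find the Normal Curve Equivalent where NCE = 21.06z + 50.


z = (X - mean) / SD = (77 - 59.9) / 10.0
z = 17.1 / 10.0
z = 1.71
NCE = NCE = 21.06z + 50
Carry z at full precision (z = 17.1 / 10.0) into the conversion:
NCE = 21.06 * (17.1 / 10.0) + 50 = 360.126 / 10.0 + 50
NCE = 36.0126 + 50
NCE = 86.0126

86.0126
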